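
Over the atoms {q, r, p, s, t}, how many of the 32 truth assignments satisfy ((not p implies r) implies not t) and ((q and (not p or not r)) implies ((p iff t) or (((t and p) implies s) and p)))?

Initial set: {(((not p implies r) implies not t) and ((q and (not p or not r)) implies ((p iff t) or (((t and p) implies s) and p))))}.
(((not p implies r) implies not t) and ((q and (not p or not r)) implies ((p iff t) or (((t and p) implies s) and p)))): α-rule — add ((not p implies r) implies not t), ((q and (not p or not r)) implies ((p iff t) or (((t and p) implies s) and p))).
((not p implies r) implies not t): β-rule — branch into not (not p implies r)  //  not t.
  branch 1 (add not (not p implies r)):
    not (not p implies r): α-rule — add not p, not r.
    ((q and (not p or not r)) implies ((p iff t) or (((t and p) implies s) and p))): β-rule — branch into not (q and (not p or not r))  //  ((p iff t) or (((t and p) implies s) and p)).
      branch 1.1 (add not (q and (not p or not r))):
        not (q and (not p or not r)): β-rule — branch into not q  //  not (not p or not r).
          branch 1.1.1 (add not q):
            ○ open, literals {p=false, q=false, r=false}.
          branch 1.1.2 (add not (not p or not r)):
            not (not p or not r): α-rule — add not not p, not not r.
            × closes — contains both p and not p.
      branch 1.2 (add ((p iff t) or (((t and p) implies s) and p))):
        ((p iff t) or (((t and p) implies s) and p)): β-rule — branch into (p iff t)  //  (((t and p) implies s) and p).
          branch 1.2.1 (add (p iff t)):
            (p iff t): β-rule — branch into p, t  //  not p, not t.
              branch 1.2.1.1 (add p, t):
                × closes — contains both p and not p.
              branch 1.2.1.2 (add not p, not t):
                ○ open, literals {p=false, r=false, t=false}.
          branch 1.2.2 (add (((t and p) implies s) and p)):
            (((t and p) implies s) and p): α-rule — add ((t and p) implies s), p.
            × closes — contains both p and not p.
  branch 2 (add not t):
    ((q and (not p or not r)) implies ((p iff t) or (((t and p) implies s) and p))): β-rule — branch into not (q and (not p or not r))  //  ((p iff t) or (((t and p) implies s) and p)).
      branch 2.1 (add not (q and (not p or not r))):
        not (q and (not p or not r)): β-rule — branch into not q  //  not (not p or not r).
          branch 2.1.1 (add not q):
            ○ open, literals {q=false, t=false}.
          branch 2.1.2 (add not (not p or not r)):
            not (not p or not r): α-rule — add not not p, not not r.
            ○ open, literals {p=true, r=true, t=false}.
      branch 2.2 (add ((p iff t) or (((t and p) implies s) and p))):
        ((p iff t) or (((t and p) implies s) and p)): β-rule — branch into (p iff t)  //  (((t and p) implies s) and p).
          branch 2.2.1 (add (p iff t)):
            (p iff t): β-rule — branch into p, t  //  not p, not t.
              branch 2.2.1.1 (add p, t):
                × closes — contains both t and not t.
              branch 2.2.1.2 (add not p, not t):
                ○ open, literals {p=false, t=false}.
          branch 2.2.2 (add (((t and p) implies s) and p)):
            (((t and p) implies s) and p): α-rule — add ((t and p) implies s), p.
            ((t and p) implies s): β-rule — branch into not (t and p)  //  s.
              branch 2.2.2.1 (add not (t and p)):
                not (t and p): β-rule — branch into not t  //  not p.
                  branch 2.2.2.1.1 (add not t):
                    ○ open, literals {p=true, t=false}.
                  branch 2.2.2.1.2 (add not p):
                    × closes — contains both p and not p.
              branch 2.2.2.2 (add s):
                ○ open, literals {p=true, s=true, t=false}.
5 branches closed, 7 open.
Each open branch fixes some atoms; the unmentioned ones are free. Counting distinct full assignments: branch {p=false, q=false, r=false} (s, t) contributes 4 new; branch {p=false, r=false, t=false} (q, s) contributes 2 new; branch {q=false, t=false} (r, p, s) contributes 6 new; branch {p=true, r=true, t=false} (q, s) contributes 2 new; branch {p=false, t=false} (q, r, s) contributes 2 new; branch {p=true, t=false} (q, r, s) contributes 2 new; branch {p=true, s=true, t=false} (q, r) contributes 0 new. Total: 18.

18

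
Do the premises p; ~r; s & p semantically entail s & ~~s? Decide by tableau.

Yes

Initial set: {p; ~r; (s & p); ~(s & ~~s)}.
(s & p): α-rule — add s, p.
~(s & ~~s): β-rule — branch into ~s  //  ~~~s.
  branch 1 (add ~s):
    × closes — contains both s and ~s.
  branch 2 (add ~~~s):
    ~~~s: drop double negation, giving ~s.
    × closes — contains both s and ~s.
All 2 branches close.
Every branch closed, so the premises entail the conclusion.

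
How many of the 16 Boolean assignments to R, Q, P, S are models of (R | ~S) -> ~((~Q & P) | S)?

10

Initial set: {((R | ~S) -> ~((~Q & P) | S))}.
((R | ~S) -> ~((~Q & P) | S)): β-rule — branch into ~(R | ~S)  //  ~((~Q & P) | S).
  branch 1 (add ~(R | ~S)):
    ~(R | ~S): α-rule — add ~R, ~~S.
    ○ open, literals {R=F, S=T}.
  branch 2 (add ~((~Q & P) | S)):
    ~((~Q & P) | S): α-rule — add ~(~Q & P), ~S.
    ~(~Q & P): β-rule — branch into ~~Q  //  ~P.
      branch 2.1 (add ~~Q):
        ○ open, literals {Q=T, S=F}.
      branch 2.2 (add ~P):
        ○ open, literals {P=F, S=F}.
0 branches closed, 3 open.
Each open branch fixes some atoms; the unmentioned ones are free. Counting distinct full assignments: branch {R=F, S=T} (Q, P) contributes 4 new; branch {Q=T, S=F} (R, P) contributes 4 new; branch {P=F, S=F} (R, Q) contributes 2 new. Total: 10.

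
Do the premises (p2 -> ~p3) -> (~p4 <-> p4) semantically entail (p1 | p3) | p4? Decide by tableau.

Initial set: {((p2 -> ~p3) -> (~p4 <-> p4)); ~((p1 | p3) | p4)}.
~((p1 | p3) | p4): α-rule — add ~(p1 | p3), ~p4.
~(p1 | p3): α-rule — add ~p1, ~p3.
((p2 -> ~p3) -> (~p4 <-> p4)): β-rule — branch into ~(p2 -> ~p3)  //  (~p4 <-> p4).
  branch 1 (add ~(p2 -> ~p3)):
    ~(p2 -> ~p3): α-rule — add p2, ~~p3.
    × closes — contains both p3 and ~p3.
  branch 2 (add (~p4 <-> p4)):
    (~p4 <-> p4): β-rule — branch into ~p4, p4  //  ~~p4, ~p4.
      branch 2.1 (add ~p4, p4):
        × closes — contains both p4 and ~p4.
      branch 2.2 (add ~~p4, ~p4):
        × closes — contains both p4 and ~p4.
All 3 branches close.
Every branch closed, so the premises entail the conclusion.

Yes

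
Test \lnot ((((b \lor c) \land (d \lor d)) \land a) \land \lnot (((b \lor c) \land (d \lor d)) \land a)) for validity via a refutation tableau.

Valid

Assume the negation and expand:
Initial set: {F \lnot ((((b \lor c) \land (d \lor d)) \land a) \land \lnot (((b \lor c) \land (d \lor d)) \land a))}.
F \lnot ((((b \lor c) \land (d \lor d)) \land a) \land \lnot (((b \lor c) \land (d \lor d)) \land a)): α-rule — add T (((b \lor c) \land (d \lor d)) \land a), T \lnot (((b \lor c) \land (d \lor d)) \land a).
T (((b \lor c) \land (d \lor d)) \land a): α-rule — add T ((b \lor c) \land (d \lor d)), T a.
T ((b \lor c) \land (d \lor d)): α-rule — add T (b \lor c), T (d \lor d).
T \lnot (((b \lor c) \land (d \lor d)) \land a): β-rule — branch into F ((b \lor c) \land (d \lor d))  //  F a.
  branch 1 (add F ((b \lor c) \land (d \lor d))):
    T (b \lor c): β-rule — branch into T b  //  T c.
      branch 1.1 (add T b):
        T (d \lor d): β-rule — branch into T d  //  T d.
          branch 1.1.1 (add T d):
            F ((b \lor c) \land (d \lor d)): β-rule — branch into F (b \lor c)  //  F (d \lor d).
              branch 1.1.1.1 (add F (b \lor c)):
                F (b \lor c): α-rule — add F b, F c.
                × closes — contains both b and \lnot b.
              branch 1.1.1.2 (add F (d \lor d)):
                F (d \lor d): α-rule — add F d, F d.
                × closes — contains both d and \lnot d.
          branch 1.1.2 (add T d):
            F ((b \lor c) \land (d \lor d)): β-rule — branch into F (b \lor c)  //  F (d \lor d).
              branch 1.1.2.1 (add F (b \lor c)):
                F (b \lor c): α-rule — add F b, F c.
                × closes — contains both b and \lnot b.
              branch 1.1.2.2 (add F (d \lor d)):
                F (d \lor d): α-rule — add F d, F d.
                × closes — contains both d and \lnot d.
      branch 1.2 (add T c):
        T (d \lor d): β-rule — branch into T d  //  T d.
          branch 1.2.1 (add T d):
            F ((b \lor c) \land (d \lor d)): β-rule — branch into F (b \lor c)  //  F (d \lor d).
              branch 1.2.1.1 (add F (b \lor c)):
                F (b \lor c): α-rule — add F b, F c.
                × closes — contains both c and \lnot c.
              branch 1.2.1.2 (add F (d \lor d)):
                F (d \lor d): α-rule — add F d, F d.
                × closes — contains both d and \lnot d.
          branch 1.2.2 (add T d):
            F ((b \lor c) \land (d \lor d)): β-rule — branch into F (b \lor c)  //  F (d \lor d).
              branch 1.2.2.1 (add F (b \lor c)):
                F (b \lor c): α-rule — add F b, F c.
                × closes — contains both c and \lnot c.
              branch 1.2.2.2 (add F (d \lor d)):
                F (d \lor d): α-rule — add F d, F d.
                × closes — contains both d and \lnot d.
  branch 2 (add F a):
    × closes — contains both a and \lnot a.
All 9 branches close.
Every branch closed, so the negation is unsatisfiable and the formula is valid.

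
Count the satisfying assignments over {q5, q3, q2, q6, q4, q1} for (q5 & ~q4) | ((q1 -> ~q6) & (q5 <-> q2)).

Initial set: {T ((q5 & ~q4) | ((q1 -> ~q6) & (q5 <-> q2)))}.
T ((q5 & ~q4) | ((q1 -> ~q6) & (q5 <-> q2))): β-rule — branch into T (q5 & ~q4)  //  T ((q1 -> ~q6) & (q5 <-> q2)).
  branch 1 (add T (q5 & ~q4)):
    T (q5 & ~q4): α-rule — add T q5, T ~q4.
    ○ open, literals {q4=false, q5=true}.
  branch 2 (add T ((q1 -> ~q6) & (q5 <-> q2))):
    T ((q1 -> ~q6) & (q5 <-> q2)): α-rule — add T (q1 -> ~q6), T (q5 <-> q2).
    T (q1 -> ~q6): β-rule — branch into F q1  //  T ~q6.
      branch 2.1 (add F q1):
        T (q5 <-> q2): β-rule — branch into T q5, T q2  //  F q5, F q2.
          branch 2.1.1 (add T q5, T q2):
            ○ open, literals {q1=false, q2=true, q5=true}.
          branch 2.1.2 (add F q5, F q2):
            ○ open, literals {q1=false, q2=false, q5=false}.
      branch 2.2 (add T ~q6):
        T (q5 <-> q2): β-rule — branch into T q5, T q2  //  F q5, F q2.
          branch 2.2.1 (add T q5, T q2):
            ○ open, literals {q2=true, q5=true, q6=false}.
          branch 2.2.2 (add F q5, F q2):
            ○ open, literals {q2=false, q5=false, q6=false}.
0 branches closed, 5 open.
Each open branch fixes some atoms; the unmentioned ones are free. Counting distinct full assignments: branch {q4=false, q5=true} (q3, q2, q6, q1) contributes 16 new; branch {q1=false, q2=true, q5=true} (q3, q6, q4) contributes 4 new; branch {q1=false, q2=false, q5=false} (q3, q6, q4) contributes 8 new; branch {q2=true, q5=true, q6=false} (q3, q4, q1) contributes 2 new; branch {q2=false, q5=false, q6=false} (q3, q4, q1) contributes 4 new. Total: 34.

34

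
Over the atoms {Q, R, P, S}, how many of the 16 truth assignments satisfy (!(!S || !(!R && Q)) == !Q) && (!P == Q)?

Initial set: {((!(!S || !(!R && Q)) == !Q) && (!P == Q))}.
((!(!S || !(!R && Q)) == !Q) && (!P == Q)): α-rule — add (!(!S || !(!R && Q)) == !Q), (!P == Q).
(!(!S || !(!R && Q)) == !Q): β-rule — branch into !(!S || !(!R && Q)), !Q  //  !!(!S || !(!R && Q)), !!Q.
  branch 1 (add !(!S || !(!R && Q)), !Q):
    !(!S || !(!R && Q)): α-rule — add !!S, !!(!R && Q).
    !!(!R && Q): α-rule — add !R, Q.
    × closes — contains both Q and !Q.
  branch 2 (add !!(!S || !(!R && Q)), !!Q):
    (!P == Q): β-rule — branch into !P, Q  //  !!P, !Q.
      branch 2.1 (add !P, Q):
        !!(!S || !(!R && Q)): β-rule — branch into !S  //  !(!R && Q).
          branch 2.1.1 (add !S):
            ○ open, literals {P=false, Q=true, S=false}.
          branch 2.1.2 (add !(!R && Q)):
            !(!R && Q): β-rule — branch into !!R  //  !Q.
              branch 2.1.2.1 (add !!R):
                ○ open, literals {P=false, Q=true, R=true}.
              branch 2.1.2.2 (add !Q):
                × closes — contains both Q and !Q.
      branch 2.2 (add !!P, !Q):
        × closes — contains both Q and !Q.
3 branches closed, 2 open.
Each open branch fixes some atoms; the unmentioned ones are free. Counting distinct full assignments: branch {P=false, Q=true, S=false} (R) contributes 2 new; branch {P=false, Q=true, R=true} (S) contributes 1 new. Total: 3.

3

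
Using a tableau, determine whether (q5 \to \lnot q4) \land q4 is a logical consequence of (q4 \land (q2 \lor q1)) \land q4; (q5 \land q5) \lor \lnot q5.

Initial set: {((q4 \land (q2 \lor q1)) \land q4); ((q5 \land q5) \lor \lnot q5); \lnot ((q5 \to \lnot q4) \land q4)}.
((q4 \land (q2 \lor q1)) \land q4): α-rule — add (q4 \land (q2 \lor q1)), q4.
(q4 \land (q2 \lor q1)): α-rule — add q4, (q2 \lor q1).
((q5 \land q5) \lor \lnot q5): β-rule — branch into (q5 \land q5)  //  \lnot q5.
  branch 1 (add (q5 \land q5)):
    (q5 \land q5): α-rule — add q5, q5.
    \lnot ((q5 \to \lnot q4) \land q4): β-rule — branch into \lnot (q5 \to \lnot q4)  //  \lnot q4.
      branch 1.1 (add \lnot (q5 \to \lnot q4)):
        \lnot (q5 \to \lnot q4): α-rule — add q5, \lnot \lnot q4.
        (q2 \lor q1): β-rule — branch into q2  //  q1.
          branch 1.1.1 (add q2):
            ○ open, literals {q2=T, q4=T, q5=T}.
          branch 1.1.2 (add q1):
            ○ open, literals {q1=T, q4=T, q5=T}.
      branch 1.2 (add \lnot q4):
        × closes — contains both q4 and \lnot q4.
  branch 2 (add \lnot q5):
    \lnot ((q5 \to \lnot q4) \land q4): β-rule — branch into \lnot (q5 \to \lnot q4)  //  \lnot q4.
      branch 2.1 (add \lnot (q5 \to \lnot q4)):
        \lnot (q5 \to \lnot q4): α-rule — add q5, \lnot \lnot q4.
        × closes — contains both q5 and \lnot q5.
      branch 2.2 (add \lnot q4):
        × closes — contains both q4 and \lnot q4.
3 branches closed, 2 open.
An open branch gives a countermodel: q2=T, q4=T, q5=T (unmentioned atoms arbitrary); the premises hold there but the conclusion fails.

No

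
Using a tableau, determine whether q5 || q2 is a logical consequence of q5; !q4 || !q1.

Initial set: {q5; (!q4 || !q1); !(q5 || q2)}.
!(q5 || q2): α-rule — add !q5, !q2.
× closes — contains both q5 and !q5.
All 1 branch closes.
Every branch closed, so the premises entail the conclusion.

Yes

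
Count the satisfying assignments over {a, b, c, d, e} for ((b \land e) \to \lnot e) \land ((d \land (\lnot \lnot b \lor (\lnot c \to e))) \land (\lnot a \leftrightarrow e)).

5

Initial set: {(((b \land e) \to \lnot e) \land ((d \land (\lnot \lnot b \lor (\lnot c \to e))) \land (\lnot a \leftrightarrow e)))}.
(((b \land e) \to \lnot e) \land ((d \land (\lnot \lnot b \lor (\lnot c \to e))) \land (\lnot a \leftrightarrow e))): α-rule — add ((b \land e) \to \lnot e), ((d \land (\lnot \lnot b \lor (\lnot c \to e))) \land (\lnot a \leftrightarrow e)).
((d \land (\lnot \lnot b \lor (\lnot c \to e))) \land (\lnot a \leftrightarrow e)): α-rule — add (d \land (\lnot \lnot b \lor (\lnot c \to e))), (\lnot a \leftrightarrow e).
(d \land (\lnot \lnot b \lor (\lnot c \to e))): α-rule — add d, (\lnot \lnot b \lor (\lnot c \to e)).
((b \land e) \to \lnot e): β-rule — branch into \lnot (b \land e)  //  \lnot e.
  branch 1 (add \lnot (b \land e)):
    (\lnot a \leftrightarrow e): β-rule — branch into \lnot a, e  //  \lnot \lnot a, \lnot e.
      branch 1.1 (add \lnot a, e):
        (\lnot \lnot b \lor (\lnot c \to e)): β-rule — branch into \lnot \lnot b  //  (\lnot c \to e).
          branch 1.1.1 (add \lnot \lnot b):
            \lnot \lnot b: drop double negation, giving b.
            \lnot (b \land e): β-rule — branch into \lnot b  //  \lnot e.
              branch 1.1.1.1 (add \lnot b):
                × closes — contains both b and \lnot b.
              branch 1.1.1.2 (add \lnot e):
                × closes — contains both e and \lnot e.
          branch 1.1.2 (add (\lnot c \to e)):
            \lnot (b \land e): β-rule — branch into \lnot b  //  \lnot e.
              branch 1.1.2.1 (add \lnot b):
                (\lnot c \to e): β-rule — branch into \lnot \lnot c  //  e.
                  branch 1.1.2.1.1 (add \lnot \lnot c):
                    ○ open, literals {a=F, b=F, c=T, d=T, e=T}.
                  branch 1.1.2.1.2 (add e):
                    ○ open, literals {a=F, b=F, d=T, e=T}.
              branch 1.1.2.2 (add \lnot e):
                × closes — contains both e and \lnot e.
      branch 1.2 (add \lnot \lnot a, \lnot e):
        (\lnot \lnot b \lor (\lnot c \to e)): β-rule — branch into \lnot \lnot b  //  (\lnot c \to e).
          branch 1.2.1 (add \lnot \lnot b):
            \lnot \lnot b: drop double negation, giving b.
            \lnot (b \land e): β-rule — branch into \lnot b  //  \lnot e.
              branch 1.2.1.1 (add \lnot b):
                × closes — contains both b and \lnot b.
              branch 1.2.1.2 (add \lnot e):
                ○ open, literals {a=T, b=T, d=T, e=F}.
          branch 1.2.2 (add (\lnot c \to e)):
            \lnot (b \land e): β-rule — branch into \lnot b  //  \lnot e.
              branch 1.2.2.1 (add \lnot b):
                (\lnot c \to e): β-rule — branch into \lnot \lnot c  //  e.
                  branch 1.2.2.1.1 (add \lnot \lnot c):
                    ○ open, literals {a=T, b=F, c=T, d=T, e=F}.
                  branch 1.2.2.1.2 (add e):
                    × closes — contains both e and \lnot e.
              branch 1.2.2.2 (add \lnot e):
                (\lnot c \to e): β-rule — branch into \lnot \lnot c  //  e.
                  branch 1.2.2.2.1 (add \lnot \lnot c):
                    ○ open, literals {a=T, c=T, d=T, e=F}.
                  branch 1.2.2.2.2 (add e):
                    × closes — contains both e and \lnot e.
  branch 2 (add \lnot e):
    (\lnot a \leftrightarrow e): β-rule — branch into \lnot a, e  //  \lnot \lnot a, \lnot e.
      branch 2.1 (add \lnot a, e):
        × closes — contains both e and \lnot e.
      branch 2.2 (add \lnot \lnot a, \lnot e):
        (\lnot \lnot b \lor (\lnot c \to e)): β-rule — branch into \lnot \lnot b  //  (\lnot c \to e).
          branch 2.2.1 (add \lnot \lnot b):
            \lnot \lnot b: drop double negation, giving b.
            ○ open, literals {a=T, b=T, d=T, e=F}.
          branch 2.2.2 (add (\lnot c \to e)):
            (\lnot c \to e): β-rule — branch into \lnot \lnot c  //  e.
              branch 2.2.2.1 (add \lnot \lnot c):
                ○ open, literals {a=T, c=T, d=T, e=F}.
              branch 2.2.2.2 (add e):
                × closes — contains both e and \lnot e.
8 branches closed, 7 open.
Each open branch fixes some atoms; the unmentioned ones are free. Counting distinct full assignments: branch {a=F, b=F, c=T, d=T, e=T} (none free) contributes 1 new; branch {a=F, b=F, d=T, e=T} (c) contributes 1 new; branch {a=T, b=T, d=T, e=F} (c) contributes 2 new; branch {a=T, b=F, c=T, d=T, e=F} (none free) contributes 1 new; branch {a=T, c=T, d=T, e=F} (b) contributes 0 new; branch {a=T, b=T, d=T, e=F} (c) contributes 0 new; branch {a=T, c=T, d=T, e=F} (b) contributes 0 new. Total: 5.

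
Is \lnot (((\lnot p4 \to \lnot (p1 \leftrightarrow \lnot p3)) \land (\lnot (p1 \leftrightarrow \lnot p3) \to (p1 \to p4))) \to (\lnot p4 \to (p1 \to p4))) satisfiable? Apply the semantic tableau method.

Initial set: {\lnot (((\lnot p4 \to \lnot (p1 \leftrightarrow \lnot p3)) \land (\lnot (p1 \leftrightarrow \lnot p3) \to (p1 \to p4))) \to (\lnot p4 \to (p1 \to p4)))}.
\lnot (((\lnot p4 \to \lnot (p1 \leftrightarrow \lnot p3)) \land (\lnot (p1 \leftrightarrow \lnot p3) \to (p1 \to p4))) \to (\lnot p4 \to (p1 \to p4))): α-rule — add ((\lnot p4 \to \lnot (p1 \leftrightarrow \lnot p3)) \land (\lnot (p1 \leftrightarrow \lnot p3) \to (p1 \to p4))), \lnot (\lnot p4 \to (p1 \to p4)).
((\lnot p4 \to \lnot (p1 \leftrightarrow \lnot p3)) \land (\lnot (p1 \leftrightarrow \lnot p3) \to (p1 \to p4))): α-rule — add (\lnot p4 \to \lnot (p1 \leftrightarrow \lnot p3)), (\lnot (p1 \leftrightarrow \lnot p3) \to (p1 \to p4)).
\lnot (\lnot p4 \to (p1 \to p4)): α-rule — add \lnot p4, \lnot (p1 \to p4).
\lnot (p1 \to p4): α-rule — add p1, \lnot p4.
(\lnot p4 \to \lnot (p1 \leftrightarrow \lnot p3)): β-rule — branch into \lnot \lnot p4  //  \lnot (p1 \leftrightarrow \lnot p3).
  branch 1 (add \lnot \lnot p4):
    × closes — contains both p4 and \lnot p4.
  branch 2 (add \lnot (p1 \leftrightarrow \lnot p3)):
    (\lnot (p1 \leftrightarrow \lnot p3) \to (p1 \to p4)): β-rule — branch into \lnot \lnot (p1 \leftrightarrow \lnot p3)  //  (p1 \to p4).
      branch 2.1 (add \lnot \lnot (p1 \leftrightarrow \lnot p3)):
        \lnot (p1 \leftrightarrow \lnot p3): β-rule — branch into p1, \lnot \lnot p3  //  \lnot p1, \lnot p3.
          branch 2.1.1 (add p1, \lnot \lnot p3):
            \lnot \lnot (p1 \leftrightarrow \lnot p3): β-rule — branch into p1, \lnot p3  //  \lnot p1, \lnot \lnot p3.
              branch 2.1.1.1 (add p1, \lnot p3):
                × closes — contains both p3 and \lnot p3.
              branch 2.1.1.2 (add \lnot p1, \lnot \lnot p3):
                × closes — contains both p1 and \lnot p1.
          branch 2.1.2 (add \lnot p1, \lnot p3):
            × closes — contains both p1 and \lnot p1.
      branch 2.2 (add (p1 \to p4)):
        \lnot (p1 \leftrightarrow \lnot p3): β-rule — branch into p1, \lnot \lnot p3  //  \lnot p1, \lnot p3.
          branch 2.2.1 (add p1, \lnot \lnot p3):
            (p1 \to p4): β-rule — branch into \lnot p1  //  p4.
              branch 2.2.1.1 (add \lnot p1):
                × closes — contains both p1 and \lnot p1.
              branch 2.2.1.2 (add p4):
                × closes — contains both p4 and \lnot p4.
          branch 2.2.2 (add \lnot p1, \lnot p3):
            × closes — contains both p1 and \lnot p1.
All 7 branches close.
Every branch closed; the formula is unsatisfiable.

Unsatisfiable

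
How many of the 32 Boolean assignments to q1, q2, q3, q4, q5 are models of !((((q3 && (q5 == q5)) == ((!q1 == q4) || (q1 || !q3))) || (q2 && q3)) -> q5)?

Initial set: {!((((q3 && (q5 == q5)) == ((!q1 == q4) || (q1 || !q3))) || (q2 && q3)) -> q5)}.
!((((q3 && (q5 == q5)) == ((!q1 == q4) || (q1 || !q3))) || (q2 && q3)) -> q5): α-rule — add (((q3 && (q5 == q5)) == ((!q1 == q4) || (q1 || !q3))) || (q2 && q3)), !q5.
(((q3 && (q5 == q5)) == ((!q1 == q4) || (q1 || !q3))) || (q2 && q3)): β-rule — branch into ((q3 && (q5 == q5)) == ((!q1 == q4) || (q1 || !q3)))  //  (q2 && q3).
  branch 1 (add ((q3 && (q5 == q5)) == ((!q1 == q4) || (q1 || !q3)))):
    ((q3 && (q5 == q5)) == ((!q1 == q4) || (q1 || !q3))): β-rule — branch into (q3 && (q5 == q5)), ((!q1 == q4) || (q1 || !q3))  //  !(q3 && (q5 == q5)), !((!q1 == q4) || (q1 || !q3)).
      branch 1.1 (add (q3 && (q5 == q5)), ((!q1 == q4) || (q1 || !q3))):
        (q3 && (q5 == q5)): α-rule — add q3, (q5 == q5).
        ((!q1 == q4) || (q1 || !q3)): β-rule — branch into (!q1 == q4)  //  (q1 || !q3).
          branch 1.1.1 (add (!q1 == q4)):
            (q5 == q5): β-rule — branch into q5, q5  //  !q5, !q5.
              branch 1.1.1.1 (add q5, q5):
                × closes — contains both q5 and !q5.
              branch 1.1.1.2 (add !q5, !q5):
                (!q1 == q4): β-rule — branch into !q1, q4  //  !!q1, !q4.
                  branch 1.1.1.2.1 (add !q1, q4):
                    ○ open, literals {q1=0, q3=1, q4=1, q5=0}.
                  branch 1.1.1.2.2 (add !!q1, !q4):
                    ○ open, literals {q1=1, q3=1, q4=0, q5=0}.
          branch 1.1.2 (add (q1 || !q3)):
            (q5 == q5): β-rule — branch into q5, q5  //  !q5, !q5.
              branch 1.1.2.1 (add q5, q5):
                × closes — contains both q5 and !q5.
              branch 1.1.2.2 (add !q5, !q5):
                (q1 || !q3): β-rule — branch into q1  //  !q3.
                  branch 1.1.2.2.1 (add q1):
                    ○ open, literals {q1=1, q3=1, q5=0}.
                  branch 1.1.2.2.2 (add !q3):
                    × closes — contains both q3 and !q3.
      branch 1.2 (add !(q3 && (q5 == q5)), !((!q1 == q4) || (q1 || !q3))):
        !((!q1 == q4) || (q1 || !q3)): α-rule — add !(!q1 == q4), !(q1 || !q3).
        !(q1 || !q3): α-rule — add !q1, !!q3.
        !(q3 && (q5 == q5)): β-rule — branch into !q3  //  !(q5 == q5).
          branch 1.2.1 (add !q3):
            × closes — contains both q3 and !q3.
          branch 1.2.2 (add !(q5 == q5)):
            !(!q1 == q4): β-rule — branch into !q1, !q4  //  !!q1, q4.
              branch 1.2.2.1 (add !q1, !q4):
                !(q5 == q5): β-rule — branch into q5, !q5  //  !q5, q5.
                  branch 1.2.2.1.1 (add q5, !q5):
                    × closes — contains both q5 and !q5.
                  branch 1.2.2.1.2 (add !q5, q5):
                    × closes — contains both q5 and !q5.
              branch 1.2.2.2 (add !!q1, q4):
                × closes — contains both q1 and !q1.
  branch 2 (add (q2 && q3)):
    (q2 && q3): α-rule — add q2, q3.
    ○ open, literals {q2=1, q3=1, q5=0}.
7 branches closed, 4 open.
Each open branch fixes some atoms; the unmentioned ones are free. Counting distinct full assignments: branch {q1=0, q3=1, q4=1, q5=0} (q2) contributes 2 new; branch {q1=1, q3=1, q4=0, q5=0} (q2) contributes 2 new; branch {q1=1, q3=1, q5=0} (q2, q4) contributes 2 new; branch {q2=1, q3=1, q5=0} (q1, q4) contributes 1 new. Total: 7.

7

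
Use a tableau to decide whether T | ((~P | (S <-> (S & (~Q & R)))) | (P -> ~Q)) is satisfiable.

Satisfiable

Initial set: {T (T | ((~P | (S <-> (S & (~Q & R)))) | (P -> ~Q)))}.
T (T | ((~P | (S <-> (S & (~Q & R)))) | (P -> ~Q))): β-rule — branch into T T  //  T ((~P | (S <-> (S & (~Q & R)))) | (P -> ~Q)).
  branch 1 (add T T):
    ○ open, literals {T=true}.
  branch 2 (add T ((~P | (S <-> (S & (~Q & R)))) | (P -> ~Q))):
    T ((~P | (S <-> (S & (~Q & R)))) | (P -> ~Q)): β-rule — branch into T (~P | (S <-> (S & (~Q & R))))  //  T (P -> ~Q).
      branch 2.1 (add T (~P | (S <-> (S & (~Q & R))))):
        T (~P | (S <-> (S & (~Q & R)))): β-rule — branch into T ~P  //  T (S <-> (S & (~Q & R))).
          branch 2.1.1 (add T ~P):
            ○ open, literals {P=false}.
          branch 2.1.2 (add T (S <-> (S & (~Q & R)))):
            T (S <-> (S & (~Q & R))): β-rule — branch into T S, T (S & (~Q & R))  //  F S, F (S & (~Q & R)).
              branch 2.1.2.1 (add T S, T (S & (~Q & R))):
                T (S & (~Q & R)): α-rule — add T S, T (~Q & R).
                T (~Q & R): α-rule — add T ~Q, T R.
                ○ open, literals {Q=false, R=true, S=true}.
              branch 2.1.2.2 (add F S, F (S & (~Q & R))):
                F (S & (~Q & R)): β-rule — branch into F S  //  F (~Q & R).
                  branch 2.1.2.2.1 (add F S):
                    ○ open, literals {S=false}.
                  branch 2.1.2.2.2 (add F (~Q & R)):
                    F (~Q & R): β-rule — branch into F ~Q  //  F R.
                      branch 2.1.2.2.2.1 (add F ~Q):
                        ○ open, literals {Q=true, S=false}.
                      branch 2.1.2.2.2.2 (add F R):
                        ○ open, literals {R=false, S=false}.
      branch 2.2 (add T (P -> ~Q)):
        T (P -> ~Q): β-rule — branch into F P  //  T ~Q.
          branch 2.2.1 (add F P):
            ○ open, literals {P=false}.
          branch 2.2.2 (add T ~Q):
            ○ open, literals {Q=false}.
0 branches closed, 8 open.
An open branch gives a satisfying assignment: T=true.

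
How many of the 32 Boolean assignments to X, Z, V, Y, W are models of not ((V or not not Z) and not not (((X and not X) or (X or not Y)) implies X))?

Initial set: {not ((V or not not Z) and not not (((X and not X) or (X or not Y)) implies X))}.
not ((V or not not Z) and not not (((X and not X) or (X or not Y)) implies X)): β-rule — branch into not (V or not not Z)  //  not not not (((X and not X) or (X or not Y)) implies X).
  branch 1 (add not (V or not not Z)):
    not (V or not not Z): α-rule — add not V, not not not Z.
    not not not Z: drop double negation, giving not Z.
    ○ open, literals {V=false, Z=false}.
  branch 2 (add not not not (((X and not X) or (X or not Y)) implies X)):
    not not not (((X and not X) or (X or not Y)) implies X): drop double negation, giving not (((X and not X) or (X or not Y)) implies X).
    not (((X and not X) or (X or not Y)) implies X): α-rule — add ((X and not X) or (X or not Y)), not X.
    ((X and not X) or (X or not Y)): β-rule — branch into (X and not X)  //  (X or not Y).
      branch 2.1 (add (X and not X)):
        (X and not X): α-rule — add X, not X.
        × closes — contains both X and not X.
      branch 2.2 (add (X or not Y)):
        (X or not Y): β-rule — branch into X  //  not Y.
          branch 2.2.1 (add X):
            × closes — contains both X and not X.
          branch 2.2.2 (add not Y):
            ○ open, literals {X=false, Y=false}.
2 branches closed, 2 open.
Each open branch fixes some atoms; the unmentioned ones are free. Counting distinct full assignments: branch {V=false, Z=false} (X, Y, W) contributes 8 new; branch {X=false, Y=false} (Z, V, W) contributes 6 new. Total: 14.

14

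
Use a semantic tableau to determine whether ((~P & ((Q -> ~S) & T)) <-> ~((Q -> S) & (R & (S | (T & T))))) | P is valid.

Assume the negation and expand:
Initial set: {F (((~P & ((Q -> ~S) & T)) <-> ~((Q -> S) & (R & (S | (T & T))))) | P)}.
F (((~P & ((Q -> ~S) & T)) <-> ~((Q -> S) & (R & (S | (T & T))))) | P): α-rule — add F ((~P & ((Q -> ~S) & T)) <-> ~((Q -> S) & (R & (S | (T & T))))), F P.
F ((~P & ((Q -> ~S) & T)) <-> ~((Q -> S) & (R & (S | (T & T))))): β-rule — branch into T (~P & ((Q -> ~S) & T)), F ~((Q -> S) & (R & (S | (T & T))))  //  F (~P & ((Q -> ~S) & T)), T ~((Q -> S) & (R & (S | (T & T)))).
  branch 1 (add T (~P & ((Q -> ~S) & T)), F ~((Q -> S) & (R & (S | (T & T))))):
    T (~P & ((Q -> ~S) & T)): α-rule — add T ~P, T ((Q -> ~S) & T).
    F ~((Q -> S) & (R & (S | (T & T)))): α-rule — add T (Q -> S), T (R & (S | (T & T))).
    T ((Q -> ~S) & T): α-rule — add T (Q -> ~S), T T.
    T (R & (S | (T & T))): α-rule — add T R, T (S | (T & T)).
    T (Q -> S): β-rule — branch into F Q  //  T S.
      branch 1.1 (add F Q):
        T (Q -> ~S): β-rule — branch into F Q  //  T ~S.
          branch 1.1.1 (add F Q):
            T (S | (T & T)): β-rule — branch into T S  //  T (T & T).
              branch 1.1.1.1 (add T S):
                ○ open, literals {P=0, Q=0, R=1, S=1, T=1}.
              branch 1.1.1.2 (add T (T & T)):
                T (T & T): α-rule — add T T, T T.
                ○ open, literals {P=0, Q=0, R=1, T=1}.
          branch 1.1.2 (add T ~S):
            T (S | (T & T)): β-rule — branch into T S  //  T (T & T).
              branch 1.1.2.1 (add T S):
                × closes — contains both S and ~S.
              branch 1.1.2.2 (add T (T & T)):
                T (T & T): α-rule — add T T, T T.
                ○ open, literals {P=0, Q=0, R=1, S=0, T=1}.
      branch 1.2 (add T S):
        T (Q -> ~S): β-rule — branch into F Q  //  T ~S.
          branch 1.2.1 (add F Q):
            T (S | (T & T)): β-rule — branch into T S  //  T (T & T).
              branch 1.2.1.1 (add T S):
                ○ open, literals {P=0, Q=0, R=1, S=1, T=1}.
              branch 1.2.1.2 (add T (T & T)):
                T (T & T): α-rule — add T T, T T.
                ○ open, literals {P=0, Q=0, R=1, S=1, T=1}.
          branch 1.2.2 (add T ~S):
            × closes — contains both S and ~S.
  branch 2 (add F (~P & ((Q -> ~S) & T)), T ~((Q -> S) & (R & (S | (T & T))))):
    F (~P & ((Q -> ~S) & T)): β-rule — branch into F ~P  //  F ((Q -> ~S) & T).
      branch 2.1 (add F ~P):
        × closes — contains both P and ~P.
      branch 2.2 (add F ((Q -> ~S) & T)):
        T ~((Q -> S) & (R & (S | (T & T)))): β-rule — branch into F (Q -> S)  //  F (R & (S | (T & T))).
          branch 2.2.1 (add F (Q -> S)):
            F (Q -> S): α-rule — add T Q, F S.
            F ((Q -> ~S) & T): β-rule — branch into F (Q -> ~S)  //  F T.
              branch 2.2.1.1 (add F (Q -> ~S)):
                F (Q -> ~S): α-rule — add T Q, F ~S.
                × closes — contains both S and ~S.
              branch 2.2.1.2 (add F T):
                ○ open, literals {P=0, Q=1, S=0, T=0}.
          branch 2.2.2 (add F (R & (S | (T & T)))):
            F ((Q -> ~S) & T): β-rule — branch into F (Q -> ~S)  //  F T.
              branch 2.2.2.1 (add F (Q -> ~S)):
                F (Q -> ~S): α-rule — add T Q, F ~S.
                F (R & (S | (T & T))): β-rule — branch into F R  //  F (S | (T & T)).
                  branch 2.2.2.1.1 (add F R):
                    ○ open, literals {P=0, Q=1, R=0, S=1}.
                  branch 2.2.2.1.2 (add F (S | (T & T))):
                    F (S | (T & T)): α-rule — add F S, F (T & T).
                    × closes — contains both S and ~S.
              branch 2.2.2.2 (add F T):
                F (R & (S | (T & T))): β-rule — branch into F R  //  F (S | (T & T)).
                  branch 2.2.2.2.1 (add F R):
                    ○ open, literals {P=0, R=0, T=0}.
                  branch 2.2.2.2.2 (add F (S | (T & T))):
                    F (S | (T & T)): α-rule — add F S, F (T & T).
                    F (T & T): β-rule — branch into F T  //  F T.
                      branch 2.2.2.2.2.1 (add F T):
                        ○ open, literals {P=0, S=0, T=0}.
                      branch 2.2.2.2.2.2 (add F T):
                        ○ open, literals {P=0, S=0, T=0}.
5 branches closed, 10 open.
An open branch gives a countermodel: P=0, Q=0, R=1, S=1, T=1 (unmentioned atoms arbitrary); under it the original formula is false.

Not valid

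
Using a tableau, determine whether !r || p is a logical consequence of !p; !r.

Initial set: {!p; !r; !(!r || p)}.
!(!r || p): α-rule — add !!r, !p.
× closes — contains both r and !r.
All 1 branch closes.
Every branch closed, so the premises entail the conclusion.

Yes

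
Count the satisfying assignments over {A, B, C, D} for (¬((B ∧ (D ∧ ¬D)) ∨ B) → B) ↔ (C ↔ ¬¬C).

8

Initial set: {((¬((B ∧ (D ∧ ¬D)) ∨ B) → B) ↔ (C ↔ ¬¬C))}.
((¬((B ∧ (D ∧ ¬D)) ∨ B) → B) ↔ (C ↔ ¬¬C)): β-rule — branch into (¬((B ∧ (D ∧ ¬D)) ∨ B) → B), (C ↔ ¬¬C)  //  ¬(¬((B ∧ (D ∧ ¬D)) ∨ B) → B), ¬(C ↔ ¬¬C).
  branch 1 (add (¬((B ∧ (D ∧ ¬D)) ∨ B) → B), (C ↔ ¬¬C)):
    (¬((B ∧ (D ∧ ¬D)) ∨ B) → B): β-rule — branch into ¬¬((B ∧ (D ∧ ¬D)) ∨ B)  //  B.
      branch 1.1 (add ¬¬((B ∧ (D ∧ ¬D)) ∨ B)):
        (C ↔ ¬¬C): β-rule — branch into C, ¬¬C  //  ¬C, ¬¬¬C.
          branch 1.1.1 (add C, ¬¬C):
            ¬¬C: drop double negation, giving C.
            ¬¬((B ∧ (D ∧ ¬D)) ∨ B): β-rule — branch into (B ∧ (D ∧ ¬D))  //  B.
              branch 1.1.1.1 (add (B ∧ (D ∧ ¬D))):
                (B ∧ (D ∧ ¬D)): α-rule — add B, (D ∧ ¬D).
                (D ∧ ¬D): α-rule — add D, ¬D.
                × closes — contains both D and ¬D.
              branch 1.1.1.2 (add B):
                ○ open, literals {B=1, C=1}.
          branch 1.1.2 (add ¬C, ¬¬¬C):
            ¬¬¬C: drop double negation, giving ¬C.
            ¬¬((B ∧ (D ∧ ¬D)) ∨ B): β-rule — branch into (B ∧ (D ∧ ¬D))  //  B.
              branch 1.1.2.1 (add (B ∧ (D ∧ ¬D))):
                (B ∧ (D ∧ ¬D)): α-rule — add B, (D ∧ ¬D).
                (D ∧ ¬D): α-rule — add D, ¬D.
                × closes — contains both D and ¬D.
              branch 1.1.2.2 (add B):
                ○ open, literals {B=1, C=0}.
      branch 1.2 (add B):
        (C ↔ ¬¬C): β-rule — branch into C, ¬¬C  //  ¬C, ¬¬¬C.
          branch 1.2.1 (add C, ¬¬C):
            ¬¬C: drop double negation, giving C.
            ○ open, literals {B=1, C=1}.
          branch 1.2.2 (add ¬C, ¬¬¬C):
            ¬¬¬C: drop double negation, giving ¬C.
            ○ open, literals {B=1, C=0}.
  branch 2 (add ¬(¬((B ∧ (D ∧ ¬D)) ∨ B) → B), ¬(C ↔ ¬¬C)):
    ¬(¬((B ∧ (D ∧ ¬D)) ∨ B) → B): α-rule — add ¬((B ∧ (D ∧ ¬D)) ∨ B), ¬B.
    ¬((B ∧ (D ∧ ¬D)) ∨ B): α-rule — add ¬(B ∧ (D ∧ ¬D)), ¬B.
    ¬(C ↔ ¬¬C): β-rule — branch into C, ¬¬¬C  //  ¬C, ¬¬C.
      branch 2.1 (add C, ¬¬¬C):
        ¬¬¬C: drop double negation, giving ¬C.
        × closes — contains both C and ¬C.
      branch 2.2 (add ¬C, ¬¬C):
        ¬¬C: drop double negation, giving C.
        × closes — contains both C and ¬C.
4 branches closed, 4 open.
Each open branch fixes some atoms; the unmentioned ones are free. Counting distinct full assignments: branch {B=1, C=1} (A, D) contributes 4 new; branch {B=1, C=0} (A, D) contributes 4 new; branch {B=1, C=1} (A, D) contributes 0 new; branch {B=1, C=0} (A, D) contributes 0 new. Total: 8.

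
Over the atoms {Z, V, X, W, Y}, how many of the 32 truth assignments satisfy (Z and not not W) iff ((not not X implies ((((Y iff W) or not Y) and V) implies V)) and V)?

16

Initial set: {T ((Z and not not W) iff ((not not X implies ((((Y iff W) or not Y) and V) implies V)) and V))}.
T ((Z and not not W) iff ((not not X implies ((((Y iff W) or not Y) and V) implies V)) and V)): β-rule — branch into T (Z and not not W), T ((not not X implies ((((Y iff W) or not Y) and V) implies V)) and V)  //  F (Z and not not W), F ((not not X implies ((((Y iff W) or not Y) and V) implies V)) and V).
  branch 1 (add T (Z and not not W), T ((not not X implies ((((Y iff W) or not Y) and V) implies V)) and V)):
    T (Z and not not W): α-rule — add T Z, T not not W.
    T ((not not X implies ((((Y iff W) or not Y) and V) implies V)) and V): α-rule — add T (not not X implies ((((Y iff W) or not Y) and V) implies V)), T V.
    T not not W: drop double negation, giving T W.
    T (not not X implies ((((Y iff W) or not Y) and V) implies V)): β-rule — branch into F not not X  //  T ((((Y iff W) or not Y) and V) implies V).
      branch 1.1 (add F not not X):
        F not not X: drop double negation, giving F X.
        ○ open, literals {V=T, W=T, X=F, Z=T}.
      branch 1.2 (add T ((((Y iff W) or not Y) and V) implies V)):
        T ((((Y iff W) or not Y) and V) implies V): β-rule — branch into F (((Y iff W) or not Y) and V)  //  T V.
          branch 1.2.1 (add F (((Y iff W) or not Y) and V)):
            F (((Y iff W) or not Y) and V): β-rule — branch into F ((Y iff W) or not Y)  //  F V.
              branch 1.2.1.1 (add F ((Y iff W) or not Y)):
                F ((Y iff W) or not Y): α-rule — add F (Y iff W), F not Y.
                F (Y iff W): β-rule — branch into T Y, F W  //  F Y, T W.
                  branch 1.2.1.1.1 (add T Y, F W):
                    × closes — contains both W and not W.
                  branch 1.2.1.1.2 (add F Y, T W):
                    × closes — contains both Y and not Y.
              branch 1.2.1.2 (add F V):
                × closes — contains both V and not V.
          branch 1.2.2 (add T V):
            ○ open, literals {V=T, W=T, Z=T}.
  branch 2 (add F (Z and not not W), F ((not not X implies ((((Y iff W) or not Y) and V) implies V)) and V)):
    F (Z and not not W): β-rule — branch into F Z  //  F not not W.
      branch 2.1 (add F Z):
        F ((not not X implies ((((Y iff W) or not Y) and V) implies V)) and V): β-rule — branch into F (not not X implies ((((Y iff W) or not Y) and V) implies V))  //  F V.
          branch 2.1.1 (add F (not not X implies ((((Y iff W) or not Y) and V) implies V))):
            F (not not X implies ((((Y iff W) or not Y) and V) implies V)): α-rule — add T not not X, F ((((Y iff W) or not Y) and V) implies V).
            T not not X: drop double negation, giving T X.
            F ((((Y iff W) or not Y) and V) implies V): α-rule — add T (((Y iff W) or not Y) and V), F V.
            T (((Y iff W) or not Y) and V): α-rule — add T ((Y iff W) or not Y), T V.
            × closes — contains both V and not V.
          branch 2.1.2 (add F V):
            ○ open, literals {V=F, Z=F}.
      branch 2.2 (add F not not W):
        F not not W: drop double negation, giving F W.
        F ((not not X implies ((((Y iff W) or not Y) and V) implies V)) and V): β-rule — branch into F (not not X implies ((((Y iff W) or not Y) and V) implies V))  //  F V.
          branch 2.2.1 (add F (not not X implies ((((Y iff W) or not Y) and V) implies V))):
            F (not not X implies ((((Y iff W) or not Y) and V) implies V)): α-rule — add T not not X, F ((((Y iff W) or not Y) and V) implies V).
            T not not X: drop double negation, giving T X.
            F ((((Y iff W) or not Y) and V) implies V): α-rule — add T (((Y iff W) or not Y) and V), F V.
            T (((Y iff W) or not Y) and V): α-rule — add T ((Y iff W) or not Y), T V.
            × closes — contains both V and not V.
          branch 2.2.2 (add F V):
            ○ open, literals {V=F, W=F}.
5 branches closed, 4 open.
Each open branch fixes some atoms; the unmentioned ones are free. Counting distinct full assignments: branch {V=T, W=T, X=F, Z=T} (Y) contributes 2 new; branch {V=T, W=T, Z=T} (X, Y) contributes 2 new; branch {V=F, Z=F} (X, W, Y) contributes 8 new; branch {V=F, W=F} (Z, X, Y) contributes 4 new. Total: 16.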